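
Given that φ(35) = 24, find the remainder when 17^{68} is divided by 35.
By Euler: 17^{24} ≡ 1 (mod 35) since gcd(17, 35) = 1. 68 = 2×24 + 20. So 17^{68} ≡ 17^{20} ≡ 16 (mod 35)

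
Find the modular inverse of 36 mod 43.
Since 43 is prime, by Fermat 36^(-1) ≡ 36^{41} ≡ 6 mod 43. Verify: 36 × 6 = 216 ≡ 1 mod 43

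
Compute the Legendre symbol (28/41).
(28/41) = 28^{20} mod 41 = -1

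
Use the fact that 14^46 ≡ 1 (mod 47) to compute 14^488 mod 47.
By Fermat: 14^{46} ≡ 1 (mod 47). 488 ≡ 28 (mod 46). So 14^{488} ≡ 14^{28} ≡ 3 (mod 47)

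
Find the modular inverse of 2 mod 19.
Since 19 is prime, by Fermat 2^(-1) ≡ 2^{17} ≡ 10 (mod 19). Verify: 2 × 10 = 20 ≡ 1 (mod 19)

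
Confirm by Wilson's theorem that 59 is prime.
(58)! mod 59 = 58. Since this equals -1 mod 59, Wilson confirms 59 is prime.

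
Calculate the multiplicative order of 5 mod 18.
Powers of 5 mod 18: 5^1≡5, 5^2≡7, 5^3≡17, 5^4≡13, 5^5≡11, 5^6≡1. ord_18(5) = 6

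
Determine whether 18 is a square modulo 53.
By Euler's criterion: 18^{26} ≡ 52 mod 53. Since this equals -1 (≡ 52), 18 is not a QR.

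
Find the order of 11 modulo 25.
Powers of 11 mod 25: 11^1≡11, 11^2≡21, 11^3≡6, 11^4≡16, 11^5≡1. ord_25(11) = 5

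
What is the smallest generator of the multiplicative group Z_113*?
g = 3. For each prime q|112: 3^{56}≡112, 3^{16}≡49, none ≡ 1, so ord_113(3) = 112 and 3 is a primitive root.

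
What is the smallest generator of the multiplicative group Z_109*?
g = 6. For each prime q|108: 6^{54}≡108, 6^{36}≡63, none ≡ 1, so ord_109(6) = 108 and 6 is a primitive root.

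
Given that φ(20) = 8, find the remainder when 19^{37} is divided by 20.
By Euler: 19^{8} ≡ 1 (mod 20) since gcd(19, 20) = 1. 37 = 4×8 + 5. So 19^{37} ≡ 19^{5} ≡ 19 (mod 20)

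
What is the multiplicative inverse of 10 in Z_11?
Since 11 is prime, by Fermat 10^(-1) ≡ 10^{9} ≡ 10 mod 11. Verify: 10 × 10 = 100 ≡ 1 mod 11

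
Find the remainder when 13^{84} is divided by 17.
By Fermat: 13^{16} ≡ 1 mod 17. 84 = 5×16 + 4. So 13^{84} ≡ 13^{4} ≡ 1 mod 17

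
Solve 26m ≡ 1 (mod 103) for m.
Since 103 is prime, by Fermat 26^(-1) ≡ 26^{101} ≡ 4 (mod 103). Verify: 26 × 4 = 104 ≡ 1 (mod 103)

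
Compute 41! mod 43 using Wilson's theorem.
(42)! = (41)! × (42) ≡ -1 mod 43. So (41)! ≡ -1 × (42)^(-1) ≡ (-1)×(-1) = 1 mod 43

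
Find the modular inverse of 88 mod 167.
Since 167 is prime, by Fermat 88^(-1) ≡ 88^{165} ≡ 93 (mod 167). Verify: 88 × 93 = 8184 ≡ 1 (mod 167)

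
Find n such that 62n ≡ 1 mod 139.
Since 139 is prime, by Fermat 62^(-1) ≡ 62^{137} ≡ 74 mod 139. Verify: 62 × 74 = 4588 ≡ 1 mod 139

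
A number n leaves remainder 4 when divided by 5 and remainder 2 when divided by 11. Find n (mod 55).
M = 5 × 11 = 55. M₁ = 11, y₁ ≡ 1 (mod 5). M₂ = 5, y₂ ≡ 9 (mod 11). n = 4×11×1 + 2×5×9 ≡ 24 (mod 55)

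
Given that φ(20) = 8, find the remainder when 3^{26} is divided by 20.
By Euler: 3^{8} ≡ 1 (mod 20) since gcd(3, 20) = 1. 26 = 3×8 + 2. So 3^{26} ≡ 3^{2} ≡ 9 (mod 20)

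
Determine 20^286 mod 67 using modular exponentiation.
Using Fermat: 20^{66} ≡ 1 (mod 67). 286 ≡ 22 (mod 66). So 20^{286} ≡ 20^{22} ≡ 29 (mod 67)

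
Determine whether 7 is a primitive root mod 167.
7^{83} ≡ 1 mod 167 and 83 < 166, so ord_167(7) = 83 ≠ 166 and 7 is not a primitive root.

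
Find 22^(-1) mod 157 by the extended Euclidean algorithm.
Extended GCD: 22(50) + 157(-7) = 1. So 22^(-1) ≡ 50 mod 157. Verify: 22 × 50 = 1100 ≡ 1 mod 157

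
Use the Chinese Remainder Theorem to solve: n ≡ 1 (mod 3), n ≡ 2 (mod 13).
M = 3 × 13 = 39. M₁ = 13, y₁ ≡ 1 (mod 3). M₂ = 3, y₂ ≡ 9 (mod 13). n = 1×13×1 + 2×3×9 ≡ 28 (mod 39)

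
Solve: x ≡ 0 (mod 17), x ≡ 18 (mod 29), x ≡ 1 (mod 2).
M = 17 × 29 × 2 = 986. M₁ = 58, y₁ ≡ 5 (mod 17). M₂ = 34, y₂ ≡ 6 (mod 29). M₃ = 493, y₃ ≡ 1 (mod 2). x = 0×58×5 + 18×34×6 + 1×493×1 ≡ 221 (mod 986)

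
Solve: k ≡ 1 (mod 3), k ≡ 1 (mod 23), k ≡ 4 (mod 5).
M = 3 × 23 × 5 = 345. M₁ = 115, y₁ ≡ 1 (mod 3). M₂ = 15, y₂ ≡ 20 (mod 23). M₃ = 69, y₃ ≡ 4 (mod 5). k = 1×115×1 + 1×15×20 + 4×69×4 ≡ 139 (mod 345)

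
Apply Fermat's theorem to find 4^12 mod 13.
By Fermat's Little Theorem, 4^{12} ≡ 1 mod 13 since 13 is prime and gcd(4, 13) = 1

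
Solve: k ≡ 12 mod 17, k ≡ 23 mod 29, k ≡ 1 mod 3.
M = 17 × 29 × 3 = 1479. M₁ = 87, y₁ ≡ 9 mod 17. M₂ = 51, y₂ ≡ 4 mod 29. M₃ = 493, y₃ ≡ 1 mod 3. k = 12×87×9 + 23×51×4 + 1×493×1 ≡ 1270 mod 1479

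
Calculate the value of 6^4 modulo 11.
6^{4} = 1296 ≡ 9 mod 11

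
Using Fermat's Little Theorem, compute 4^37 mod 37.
By Fermat: 4^{36} ≡ 1 (mod 37). So 4^{37} = 4^{36} · 4^{1} ≡ 4^{1} ≡ 4 (mod 37)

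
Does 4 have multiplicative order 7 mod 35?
Powers of 4 mod 35: 4^1≡4, 4^2≡16, 4^3≡29, 4^4≡11, 4^5≡9, 4^6≡1. Already 4^6≡1, so the order is 6 < 7. No, the actual order is 6.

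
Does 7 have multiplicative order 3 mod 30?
Powers of 7 mod 30: 7^1≡7, 7^2≡19, 7^3≡13, 7^4≡1. 7^3≡13≢1, so ord ≠ 3. No, the actual order is 4.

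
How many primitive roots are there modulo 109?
A prime p has φ(p-1) primitive roots; here φ(108) = 36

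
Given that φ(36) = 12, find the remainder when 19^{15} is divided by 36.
By Euler: 19^{12} ≡ 1 mod 36 since gcd(19, 36) = 1. 15 = 1×12 + 3. So 19^{15} ≡ 19^{3} ≡ 19 mod 36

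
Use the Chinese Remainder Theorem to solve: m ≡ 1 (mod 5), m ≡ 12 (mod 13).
M = 5 × 13 = 65. M₁ = 13, y₁ ≡ 2 (mod 5). M₂ = 5, y₂ ≡ 8 (mod 13). m = 1×13×2 + 12×5×8 ≡ 51 (mod 65)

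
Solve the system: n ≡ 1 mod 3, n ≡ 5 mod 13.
M = 3 × 13 = 39. M₁ = 13, y₁ ≡ 1 mod 3. M₂ = 3, y₂ ≡ 9 mod 13. n = 1×13×1 + 5×3×9 ≡ 31 mod 39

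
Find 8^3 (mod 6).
8^{3} = 512 ≡ 2 (mod 6)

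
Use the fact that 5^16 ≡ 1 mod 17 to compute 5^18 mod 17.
By Fermat: 5^{16} ≡ 1 mod 17. So 5^{18} = 5^{16} · 5^{2} ≡ 5^{2} ≡ 8 mod 17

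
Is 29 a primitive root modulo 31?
29^{10} ≡ 1 (mod 31) and 10 < 30, so ord_31(29) = 10 ≠ 30 and 29 is not a primitive root.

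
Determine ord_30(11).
Powers of 11 mod 30: 11^1≡11, 11^2≡1. Order = 2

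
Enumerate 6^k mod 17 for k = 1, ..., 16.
6^1, 6^2, ..., 6^{16} mod 17: [6, 2, 12, 4, 7, 8, 14, 16, 11, 15, 5, 13, 10, 9, 3, 1]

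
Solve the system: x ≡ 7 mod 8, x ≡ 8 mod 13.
M = 8 × 13 = 104. M₁ = 13, y₁ ≡ 5 mod 8. M₂ = 8, y₂ ≡ 5 mod 13. x = 7×13×5 + 8×8×5 ≡ 47 mod 104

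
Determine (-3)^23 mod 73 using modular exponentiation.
By repeated squaring mod 73: (-3)^{1}≡70, (-3)^{2}≡9, (-3)^{4}≡8, (-3)^{8}≡64, (-3)^{16}≡8. Then (-3)^{23} = (-3)^{16+4+2+1} ≡ 8 × 8 × 9 × 70 ≡ 24 mod 73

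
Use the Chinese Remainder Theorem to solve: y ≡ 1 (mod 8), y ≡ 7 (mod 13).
M = 8 × 13 = 104. M₁ = 13, y₁ ≡ 5 (mod 8). M₂ = 8, y₂ ≡ 5 (mod 13). y = 1×13×5 + 7×8×5 ≡ 33 (mod 104)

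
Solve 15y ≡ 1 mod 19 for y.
Since 19 is prime, by Fermat 15^(-1) ≡ 15^{17} ≡ 14 mod 19. Verify: 15 × 14 = 210 ≡ 1 mod 19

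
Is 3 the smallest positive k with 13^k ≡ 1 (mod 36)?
Powers of 13 mod 36: 13^1≡13, 13^2≡25, 13^3≡1. First k with 13^k≡1 is k=3. Yes, ord_36(13) = 3.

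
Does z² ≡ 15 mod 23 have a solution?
By Euler's criterion: 15^{11} ≡ 22 mod 23. Since this equals -1 (≡ 22), 15 is not a QR.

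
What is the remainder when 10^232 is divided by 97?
Using Fermat: 10^{96} ≡ 1 mod 97. 232 ≡ 40 mod 96. So 10^{232} ≡ 10^{40} ≡ 91 mod 97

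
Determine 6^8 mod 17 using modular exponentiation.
By repeated squaring (mod 17): 6^{1}≡6, 6^{2}≡2, 6^{4}≡4, 6^{8}≡16. So 6^{8} ≡ 16 (mod 17)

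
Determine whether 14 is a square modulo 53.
By Euler's criterion: 14^{26} ≡ 52 mod 53. Since this equals -1 (≡ 52), 14 is not a QR.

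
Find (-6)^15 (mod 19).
By repeated squaring (mod 19): (-6)^{1}≡13, (-6)^{2}≡17, (-6)^{4}≡4, (-6)^{8}≡16. Then (-6)^{15} = (-6)^{8+4+2+1} ≡ 16 × 4 × 17 × 13 ≡ 8 (mod 19)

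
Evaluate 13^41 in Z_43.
By repeated squaring (mod 43): 13^{1}≡13, 13^{2}≡40, 13^{4}≡9, 13^{8}≡38, 13^{16}≡25, 13^{32}≡23. Then 13^{41} = 13^{32+8+1} ≡ 23 × 38 × 13 ≡ 10 (mod 43)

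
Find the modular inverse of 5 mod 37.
Since 37 is prime, by Fermat 5^(-1) ≡ 5^{35} ≡ 15 mod 37. Verify: 5 × 15 = 75 ≡ 1 mod 37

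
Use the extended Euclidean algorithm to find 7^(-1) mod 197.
Extended GCD: 7(-28) + 197(1) = 1. So 7^(-1) ≡ -28 ≡ 169 mod 197. Verify: 7 × 169 = 1183 ≡ 1 mod 197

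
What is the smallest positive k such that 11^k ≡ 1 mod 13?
Powers of 11 mod 13: 11^1≡11, 11^2≡4, 11^3≡5, 11^4≡3, 11^5≡7, 11^6≡12, 11^7≡2, 11^8≡9, 11^9≡8, 11^10≡10, 11^11≡6, 11^12≡1. So the order of 11 is 12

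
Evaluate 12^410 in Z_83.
Using Fermat: 12^{82} ≡ 1 (mod 83). 410 ≡ 0 (mod 82). So 12^{410} ≡ 12^{0} ≡ 1 (mod 83)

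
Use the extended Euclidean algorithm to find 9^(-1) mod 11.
Extended GCD: 9(5) + 11(-4) = 1. So 9^(-1) ≡ 5 mod 11. Verify: 9 × 5 = 45 ≡ 1 mod 11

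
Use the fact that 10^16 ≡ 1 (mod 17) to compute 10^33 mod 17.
By Fermat: 10^{16} ≡ 1 (mod 17). 33 = 2×16 + 1. So 10^{33} ≡ 10^{1} ≡ 10 (mod 17)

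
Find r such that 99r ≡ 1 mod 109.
Since 109 is prime, by Fermat 99^(-1) ≡ 99^{107} ≡ 98 mod 109. Verify: 99 × 98 = 9702 ≡ 1 mod 109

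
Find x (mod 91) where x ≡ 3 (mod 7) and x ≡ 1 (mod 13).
M = 7 × 13 = 91. M₁ = 13, y₁ ≡ 6 (mod 7). M₂ = 7, y₂ ≡ 2 (mod 13). x = 3×13×6 + 1×7×2 ≡ 66 (mod 91)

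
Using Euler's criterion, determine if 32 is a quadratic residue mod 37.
By Euler's criterion: 32^{18} ≡ 36 (mod 37). Since this equals -1 (≡ 36), 32 is not a QR.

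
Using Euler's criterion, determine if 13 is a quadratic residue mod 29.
By Euler's criterion: 13^{14} ≡ 1 mod 29. Since this equals 1, 13 is a QR.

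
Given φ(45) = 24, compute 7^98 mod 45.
By Euler: 7^{24} ≡ 1 (mod 45) since gcd(7, 45) = 1. 98 = 4×24 + 2. So 7^{98} ≡ 7^{2} ≡ 4 (mod 45)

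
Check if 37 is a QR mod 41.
By Euler's criterion: 37^{20} ≡ 1 mod 41. Since this equals 1, 37 is a QR.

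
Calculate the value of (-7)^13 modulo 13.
Using Fermat: (-7)^{12} ≡ 1 (mod 13). 13 ≡ 1 (mod 12). So (-7)^{13} ≡ (-7)^{1} ≡ 6 (mod 13)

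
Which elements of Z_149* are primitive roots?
There are φ(148) = 72 primitive roots mod 149: {2, 3, 8, 10, 11, 12, 13, 14, 15, 18, 21, 23, 27, 32, 34, 38, 40, 41, 43, 48, 50, 51, 52, 55, 56, 57, 58, 59, 60, 62, 65, 66, 70, 71, 72, 74, 75, 77, 78, 79, 83, 84, 87, 89, 90, 91, 92, 93, 94, 97, 98, 99, 101, 106, 108, 109, 111, 115, 117, 122, 126, 128, 131, 134, 135, 136, 137, 138, 139, 141, 146, 147}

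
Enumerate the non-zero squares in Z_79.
Quadratic residues modulo 79: {1, 2, 4, 5, 8, 9, 10, 11, 13, 16, 18, 19, 20, 21, 22, 23, 25, 26, 31, 32, 36, 38, 40, 42, 44, 45, 46, 49, 50, 51, 52, 55, 62, 64, 65, 67, 72, 73, 76}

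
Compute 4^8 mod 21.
By repeated squaring mod 21: 4^{1}≡4, 4^{2}≡16, 4^{4}≡4, 4^{8}≡16. So 4^{8} ≡ 16 mod 21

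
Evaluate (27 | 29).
(27/29) = 27^{14} mod 29 = -1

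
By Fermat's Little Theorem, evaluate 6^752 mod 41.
By Fermat: 6^{40} ≡ 1 mod 41. 752 ≡ 32 mod 40. So 6^{752} ≡ 6^{32} ≡ 37 mod 41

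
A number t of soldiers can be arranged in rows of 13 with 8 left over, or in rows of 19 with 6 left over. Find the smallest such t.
M = 13 × 19 = 247. M₁ = 19, y₁ ≡ 11 mod 13. M₂ = 13, y₂ ≡ 3 mod 19. t = 8×19×11 + 6×13×3 ≡ 177 mod 247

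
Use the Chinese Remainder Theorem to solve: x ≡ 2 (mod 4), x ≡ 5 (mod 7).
M = 4 × 7 = 28. M₁ = 7, y₁ ≡ 3 (mod 4). M₂ = 4, y₂ ≡ 2 (mod 7). x = 2×7×3 + 5×4×2 ≡ 26 (mod 28)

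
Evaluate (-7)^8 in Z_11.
By repeated squaring mod 11: (-7)^{1}≡4, (-7)^{2}≡5, (-7)^{4}≡3, (-7)^{8}≡9. So (-7)^{8} ≡ 9 mod 11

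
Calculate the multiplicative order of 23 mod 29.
Powers of 23 mod 29: 23^1≡23, 23^2≡7, 23^3≡16, 23^4≡20, 23^5≡25, 23^6≡24, 23^7≡1. Order = 7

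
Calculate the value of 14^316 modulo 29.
Using Fermat: 14^{28} ≡ 1 (mod 29). 316 ≡ 8 (mod 28). So 14^{316} ≡ 14^{8} ≡ 23 (mod 29)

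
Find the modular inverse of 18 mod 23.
Since 23 is prime, by Fermat 18^(-1) ≡ 18^{21} ≡ 9 (mod 23). Verify: 18 × 9 = 162 ≡ 1 (mod 23)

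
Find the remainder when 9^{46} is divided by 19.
By Fermat: 9^{18} ≡ 1 (mod 19). 46 = 2×18 + 10. So 9^{46} ≡ 9^{10} ≡ 9 (mod 19)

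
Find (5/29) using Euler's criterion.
(5/29) = 5^{14} mod 29 = 1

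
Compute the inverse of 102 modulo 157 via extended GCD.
Extended GCD: 102(-20) + 157(13) = 1. So 102^(-1) ≡ -20 ≡ 137 (mod 157). Verify: 102 × 137 = 13974 ≡ 1 (mod 157)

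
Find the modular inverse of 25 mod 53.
Since 53 is prime, by Fermat 25^(-1) ≡ 25^{51} ≡ 17 mod 53. Verify: 25 × 17 = 425 ≡ 1 mod 53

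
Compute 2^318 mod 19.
Using Fermat: 2^{18} ≡ 1 mod 19. 318 ≡ 12 mod 18. So 2^{318} ≡ 2^{12} ≡ 11 mod 19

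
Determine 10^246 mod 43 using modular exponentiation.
Using Fermat: 10^{42} ≡ 1 mod 43. 246 ≡ 36 mod 42. So 10^{246} ≡ 10^{36} ≡ 16 mod 43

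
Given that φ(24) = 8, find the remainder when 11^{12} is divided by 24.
By Euler: 11^{8} ≡ 1 (mod 24) since gcd(11, 24) = 1. 12 = 1×8 + 4. So 11^{12} ≡ 11^{4} ≡ 1 (mod 24)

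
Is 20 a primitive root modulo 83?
ord_83(20) divides 82. For each prime q|82: 20^{41}≡82, 20^{2}≡68, none ≡ 1. So 20 has order 82 and is a primitive root mod 83.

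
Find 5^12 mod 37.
By repeated squaring mod 37: 5^{1}≡5, 5^{2}≡25, 5^{4}≡33, 5^{8}≡16. Then 5^{12} = 5^{8+4} ≡ 16 × 33 ≡ 10 mod 37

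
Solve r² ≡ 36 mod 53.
The square roots of 36 mod 53 are 47 and 6. Verify: 47² = 2209 ≡ 36 mod 53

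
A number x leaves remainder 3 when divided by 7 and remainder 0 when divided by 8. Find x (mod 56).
M = 7 × 8 = 56. M₁ = 8, y₁ ≡ 1 (mod 7). M₂ = 7, y₂ ≡ 7 (mod 8). x = 3×8×1 + 0×7×7 ≡ 24 (mod 56)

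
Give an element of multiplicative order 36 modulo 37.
2 has order 36 mod 37 since 2^{36} ≡ 1 mod 37 and no smaller power works.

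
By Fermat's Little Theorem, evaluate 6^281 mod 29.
By Fermat: 6^{28} ≡ 1 mod 29. 281 ≡ 1 mod 28. So 6^{281} ≡ 6^{1} ≡ 6 mod 29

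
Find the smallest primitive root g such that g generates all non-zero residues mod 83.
g = 2. Powers: [2, 4, 8, 16, 32, 64, ...] generates all 82 non-zero residues.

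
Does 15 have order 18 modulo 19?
ord_19(15) divides 18. For each prime q|18: 15^{9}≡18, 15^{6}≡11, none ≡ 1. So 15 has order 18 and is a primitive root mod 19.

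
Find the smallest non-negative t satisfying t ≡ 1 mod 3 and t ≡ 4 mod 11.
M = 3 × 11 = 33. M₁ = 11, y₁ ≡ 2 mod 3. M₂ = 3, y₂ ≡ 4 mod 11. t = 1×11×2 + 4×3×4 ≡ 4 mod 33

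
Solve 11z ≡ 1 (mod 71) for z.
Since 71 is prime, by Fermat 11^(-1) ≡ 11^{69} ≡ 13 (mod 71). Verify: 11 × 13 = 143 ≡ 1 (mod 71)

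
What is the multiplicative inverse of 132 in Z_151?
Since 151 is prime, by Fermat 132^(-1) ≡ 132^{149} ≡ 143 (mod 151). Verify: 132 × 143 = 18876 ≡ 1 (mod 151)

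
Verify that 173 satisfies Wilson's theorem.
(172)! mod 173 = 172. Since this equals -1 (mod 173), Wilson confirms 173 is prime.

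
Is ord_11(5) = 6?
Powers of 5 mod 11: 5^1≡5, 5^2≡3, 5^3≡4, 5^4≡9, 5^5≡1. Already 5^5≡1, so the order is 5 < 6. No, the actual order is 5.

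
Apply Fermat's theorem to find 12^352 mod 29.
By Fermat: 12^{28} ≡ 1 mod 29. 352 ≡ 16 mod 28. So 12^{352} ≡ 12^{16} ≡ 1 mod 29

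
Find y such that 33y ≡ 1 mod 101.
Since 101 is prime, by Fermat 33^(-1) ≡ 33^{99} ≡ 49 mod 101. Verify: 33 × 49 = 1617 ≡ 1 mod 101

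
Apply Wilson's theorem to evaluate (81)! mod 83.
(82)! = (81)! × (82) ≡ -1 mod 83. So (81)! ≡ -1 × (82)^(-1) ≡ (-1)×(-1) = 1 mod 83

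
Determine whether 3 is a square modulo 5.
By Euler's criterion: 3^{2} ≡ 4 (mod 5). Since this equals -1 (≡ 4), 3 is not a QR.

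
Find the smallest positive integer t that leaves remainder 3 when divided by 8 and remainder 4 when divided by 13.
M = 8 × 13 = 104. M₁ = 13, y₁ ≡ 5 mod 8. M₂ = 8, y₂ ≡ 5 mod 13. t = 3×13×5 + 4×8×5 ≡ 43 mod 104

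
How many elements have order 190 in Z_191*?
There are φ(191-1) = φ(190) = 72 primitive roots modulo 191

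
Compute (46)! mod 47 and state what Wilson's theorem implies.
(46)! mod 47 = 46. Since this equals -1 mod 47, Wilson confirms 47 is prime.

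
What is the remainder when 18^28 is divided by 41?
By repeated squaring (mod 41): 18^{1}≡18, 18^{2}≡37, 18^{4}≡16, 18^{8}≡10, 18^{16}≡18. Then 18^{28} = 18^{16+8+4} ≡ 18 × 10 × 16 ≡ 10 (mod 41)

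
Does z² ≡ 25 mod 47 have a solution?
By Euler's criterion: 25^{23} ≡ 1 mod 47. Since this equals 1, 25 is a QR.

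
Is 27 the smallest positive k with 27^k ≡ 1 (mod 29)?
Powers of 27 mod 29: 27^1≡27, 27^2≡4, 27^3≡21, 27^4≡16, 27^5≡26, 27^6≡6, 27^7≡17, 27^8≡24, 27^9≡10, 27^10≡9, 27^11≡11, 27^12≡7, 27^13≡15, 27^14≡28, 27^15≡2, 27^16≡25, 27^17≡8, 27^18≡13, 27^19≡3, 27^20≡23, 27^21≡12, 27^22≡5, 27^23≡19, 27^24≡20, 27^25≡18, 27^26≡22, 27^27≡14, 27^28≡1. 27^27≡14≢1, so ord ≠ 27. No, the actual order is 28.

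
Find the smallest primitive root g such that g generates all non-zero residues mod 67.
g = 2. Powers: [2, 4, 8, 16, 32, 64, 61, 55, 43, 19, ...] generates all 66 non-zero residues.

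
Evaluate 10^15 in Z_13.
Using Fermat: 10^{12} ≡ 1 mod 13. 15 ≡ 3 mod 12. So 10^{15} ≡ 10^{3} ≡ 12 mod 13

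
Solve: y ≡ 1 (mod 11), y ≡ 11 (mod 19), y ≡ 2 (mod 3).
M = 11 × 19 × 3 = 627. M₁ = 57, y₁ ≡ 6 (mod 11). M₂ = 33, y₂ ≡ 15 (mod 19). M₃ = 209, y₃ ≡ 2 (mod 3). y = 1×57×6 + 11×33×15 + 2×209×2 ≡ 353 (mod 627)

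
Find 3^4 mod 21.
3^{4} = 81 ≡ 18 mod 21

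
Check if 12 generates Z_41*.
ord_41(12) divides 40. For each prime q|40: 12^{20}≡40, 12^{8}≡18, none ≡ 1. So 12 has order 40 and is a primitive root mod 41.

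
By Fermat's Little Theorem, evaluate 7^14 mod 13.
By Fermat: 7^{12} ≡ 1 (mod 13). So 7^{14} = 7^{12} · 7^{2} ≡ 7^{2} ≡ 10 (mod 13)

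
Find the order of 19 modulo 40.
Powers of 19 mod 40: 19^1≡19, 19^2≡1. Order = 2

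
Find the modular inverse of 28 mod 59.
Since 59 is prime, by Fermat 28^(-1) ≡ 28^{57} ≡ 19 mod 59. Verify: 28 × 19 = 532 ≡ 1 mod 59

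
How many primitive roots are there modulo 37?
Number of primitive roots mod 37 = φ(p-1) = φ(36) = 12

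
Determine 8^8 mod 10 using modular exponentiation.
By repeated squaring mod 10: 8^{1}≡8, 8^{2}≡4, 8^{4}≡6, 8^{8}≡6. So 8^{8} ≡ 6 mod 10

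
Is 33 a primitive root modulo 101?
33^{50} ≡ 1 mod 101 and 50 < 100, so ord_101(33) = 50 ≠ 100 and 33 is not a primitive root.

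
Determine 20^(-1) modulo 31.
Since 31 is prime, by Fermat 20^(-1) ≡ 20^{29} ≡ 14 mod 31. Verify: 20 × 14 = 280 ≡ 1 mod 31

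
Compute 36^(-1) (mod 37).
Since 37 is prime, by Fermat 36^(-1) ≡ 36^{35} ≡ 36 (mod 37). Verify: 36 × 36 = 1296 ≡ 1 (mod 37)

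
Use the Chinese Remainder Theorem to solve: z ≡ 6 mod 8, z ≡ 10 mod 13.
M = 8 × 13 = 104. M₁ = 13, y₁ ≡ 5 mod 8. M₂ = 8, y₂ ≡ 5 mod 13. z = 6×13×5 + 10×8×5 ≡ 62 mod 104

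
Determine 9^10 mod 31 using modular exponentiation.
By repeated squaring mod 31: 9^{1}≡9, 9^{2}≡19, 9^{4}≡20, 9^{8}≡28. Then 9^{10} = 9^{8+2} ≡ 28 × 19 ≡ 5 mod 31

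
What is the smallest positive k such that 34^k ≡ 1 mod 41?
Powers of 34 mod 41: 34^1≡34, 34^2≡8, 34^3≡26, 34^4≡23, 34^5≡3, 34^6≡20, 34^7≡24, 34^8≡37, 34^9≡28, 34^10≡9, 34^11≡19, 34^12≡31, 34^13≡29, 34^14≡2, 34^15≡27, 34^16≡16, 34^17≡11, 34^18≡5, 34^19≡6, 34^20≡40, 34^21≡7, 34^22≡33, 34^23≡15, 34^24≡18, 34^25≡38, 34^26≡21, 34^27≡17, 34^28≡4, 34^29≡13, 34^30≡32, 34^31≡22, 34^32≡10, 34^33≡12, 34^34≡39, 34^35≡14, 34^36≡25, 34^37≡30, 34^38≡36, 34^39≡35, 34^40≡1. So the order of 34 is 40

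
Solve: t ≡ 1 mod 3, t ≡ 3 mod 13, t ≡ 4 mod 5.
M = 3 × 13 × 5 = 195. M₁ = 65, y₁ ≡ 2 mod 3. M₂ = 15, y₂ ≡ 7 mod 13. M₃ = 39, y₃ ≡ 4 mod 5. t = 1×65×2 + 3×15×7 + 4×39×4 ≡ 94 mod 195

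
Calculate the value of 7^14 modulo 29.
By repeated squaring (mod 29): 7^{1}≡7, 7^{2}≡20, 7^{4}≡23, 7^{8}≡7. Then 7^{14} = 7^{8+4+2} ≡ 7 × 23 × 20 ≡ 1 (mod 29)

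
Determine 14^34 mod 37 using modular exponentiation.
By repeated squaring mod 37: 14^{1}≡14, 14^{2}≡11, 14^{4}≡10, 14^{8}≡26, 14^{16}≡10, 14^{32}≡26. Then 14^{34} = 14^{32+2} ≡ 26 × 11 ≡ 27 mod 37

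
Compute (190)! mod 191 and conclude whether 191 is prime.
(190)! mod 191 = 190. Since 190 ≡ -1 mod 191, 191 is prime.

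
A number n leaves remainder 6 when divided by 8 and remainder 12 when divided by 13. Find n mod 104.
M = 8 × 13 = 104. M₁ = 13, y₁ ≡ 5 mod 8. M₂ = 8, y₂ ≡ 5 mod 13. n = 6×13×5 + 12×8×5 ≡ 38 mod 104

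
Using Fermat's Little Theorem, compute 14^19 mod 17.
By Fermat: 14^{16} ≡ 1 mod 17. So 14^{19} = 14^{16} · 14^{3} ≡ 14^{3} ≡ 7 mod 17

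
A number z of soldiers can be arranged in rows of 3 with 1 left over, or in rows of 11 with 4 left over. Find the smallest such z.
M = 3 × 11 = 33. M₁ = 11, y₁ ≡ 2 (mod 3). M₂ = 3, y₂ ≡ 4 (mod 11). z = 1×11×2 + 4×3×4 ≡ 4 (mod 33)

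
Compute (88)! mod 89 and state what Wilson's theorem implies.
(88)! mod 89 = 88. Since this equals -1 (mod 89), Wilson confirms 89 is prime.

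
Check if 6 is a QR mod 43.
By Euler's criterion: 6^{21} ≡ 1 mod 43. Since this equals 1, 6 is a QR.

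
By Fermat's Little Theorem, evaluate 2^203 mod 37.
By Fermat: 2^{36} ≡ 1 mod 37. 203 ≡ 23 mod 36. So 2^{203} ≡ 2^{23} ≡ 5 mod 37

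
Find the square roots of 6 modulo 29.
The square roots of 6 mod 29 are 8 and 21. Verify: 8² = 64 ≡ 6 mod 29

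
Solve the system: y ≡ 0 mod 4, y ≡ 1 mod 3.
M = 4 × 3 = 12. M₁ = 3, y₁ ≡ 3 mod 4. M₂ = 4, y₂ ≡ 1 mod 3. y = 0×3×3 + 1×4×1 ≡ 4 mod 12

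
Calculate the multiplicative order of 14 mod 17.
Powers of 14 mod 17: 14^1≡14, 14^2≡9, 14^3≡7, 14^4≡13, 14^5≡12, 14^6≡15, 14^7≡6, 14^8≡16, 14^9≡3, 14^10≡8, 14^11≡10, 14^12≡4, 14^13≡5, 14^14≡2, 14^15≡11, 14^16≡1. ord_17(14) = 16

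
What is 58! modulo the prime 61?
(60)! = (58)! × (59) × (60) ≡ -1 (mod 61). So (58)! ≡ -1 × [(60)(59)]^(-1) ≡ 30 (mod 61)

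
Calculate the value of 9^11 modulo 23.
By repeated squaring (mod 23): 9^{1}≡9, 9^{2}≡12, 9^{4}≡6, 9^{8}≡13. Then 9^{11} = 9^{8+2+1} ≡ 13 × 12 × 9 ≡ 1 (mod 23)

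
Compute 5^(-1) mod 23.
Since 23 is prime, by Fermat 5^(-1) ≡ 5^{21} ≡ 14 mod 23. Verify: 5 × 14 = 70 ≡ 1 mod 23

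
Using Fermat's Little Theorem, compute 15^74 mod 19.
By Fermat: 15^{18} ≡ 1 mod 19. 74 = 4×18 + 2. So 15^{74} ≡ 15^{2} ≡ 16 mod 19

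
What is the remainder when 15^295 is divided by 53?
Using Fermat: 15^{52} ≡ 1 mod 53. 295 ≡ 35 mod 52. So 15^{295} ≡ 15^{35} ≡ 16 mod 53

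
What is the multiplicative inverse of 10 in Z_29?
Since 29 is prime, by Fermat 10^(-1) ≡ 10^{27} ≡ 3 mod 29. Verify: 10 × 3 = 30 ≡ 1 mod 29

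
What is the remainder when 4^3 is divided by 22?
4^{3} = 64 ≡ 20 mod 22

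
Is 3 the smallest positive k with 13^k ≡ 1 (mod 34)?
Powers of 13 mod 34: 13^1≡13, 13^2≡33, 13^3≡21, 13^4≡1. 13^3≡21≢1, so ord ≠ 3. No, the actual order is 4.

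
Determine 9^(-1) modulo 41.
Since 41 is prime, by Fermat 9^(-1) ≡ 9^{39} ≡ 32 (mod 41). Verify: 9 × 32 = 288 ≡ 1 (mod 41)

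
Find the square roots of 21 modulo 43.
The square roots of 21 mod 43 are 35 and 8. Verify: 35² = 1225 ≡ 21 mod 43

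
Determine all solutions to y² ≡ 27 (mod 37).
The square roots of 27 mod 37 are 8 and 29. Verify: 8² = 64 ≡ 27 (mod 37)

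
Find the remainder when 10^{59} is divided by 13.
By Fermat: 10^{12} ≡ 1 mod 13. 59 = 4×12 + 11. So 10^{59} ≡ 10^{11} ≡ 4 mod 13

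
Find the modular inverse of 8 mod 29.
Since 29 is prime, by Fermat 8^(-1) ≡ 8^{27} ≡ 11 (mod 29). Verify: 8 × 11 = 88 ≡ 1 (mod 29)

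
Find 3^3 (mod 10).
3^{3} = 27 ≡ 7 (mod 10)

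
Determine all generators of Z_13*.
There are φ(12) = 4 primitive roots mod 13: {2, 6, 7, 11}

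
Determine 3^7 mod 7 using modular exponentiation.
Using Fermat: 3^{6} ≡ 1 mod 7. 7 ≡ 1 mod 6. So 3^{7} ≡ 3^{1} ≡ 3 mod 7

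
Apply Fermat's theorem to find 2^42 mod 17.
By Fermat: 2^{16} ≡ 1 mod 17. 42 = 2×16 + 10. So 2^{42} ≡ 2^{10} ≡ 4 mod 17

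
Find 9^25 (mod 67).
By repeated squaring (mod 67): 9^{1}≡9, 9^{2}≡14, 9^{4}≡62, 9^{8}≡25, 9^{16}≡22. Then 9^{25} = 9^{16+8+1} ≡ 22 × 25 × 9 ≡ 59 (mod 67)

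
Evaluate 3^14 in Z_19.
By repeated squaring (mod 19): 3^{1}≡3, 3^{2}≡9, 3^{4}≡5, 3^{8}≡6. Then 3^{14} = 3^{8+4+2} ≡ 6 × 5 × 9 ≡ 4 (mod 19)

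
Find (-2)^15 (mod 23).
By repeated squaring (mod 23): (-2)^{1}≡21, (-2)^{2}≡4, (-2)^{4}≡16, (-2)^{8}≡3. Then (-2)^{15} = (-2)^{8+4+2+1} ≡ 3 × 16 × 4 × 21 ≡ 7 (mod 23)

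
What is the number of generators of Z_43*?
A prime p has φ(p-1) primitive roots; here φ(42) = 12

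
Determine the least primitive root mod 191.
g = 19. Powers: [19, 170, 174, 59, 166, 98, 143, 43, ...] generates all 190 non-zero residues.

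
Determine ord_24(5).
Powers of 5 mod 24: 5^1≡5, 5^2≡1. Order = 2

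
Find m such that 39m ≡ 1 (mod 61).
Since 61 is prime, by Fermat 39^(-1) ≡ 39^{59} ≡ 36 (mod 61). Verify: 39 × 36 = 1404 ≡ 1 (mod 61)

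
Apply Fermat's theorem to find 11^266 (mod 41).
By Fermat: 11^{40} ≡ 1 (mod 41). 266 ≡ 26 (mod 40). So 11^{266} ≡ 11^{26} ≡ 8 (mod 41)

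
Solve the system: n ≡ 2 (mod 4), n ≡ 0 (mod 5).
M = 4 × 5 = 20. M₁ = 5, y₁ ≡ 1 (mod 4). M₂ = 4, y₂ ≡ 4 (mod 5). n = 2×5×1 + 0×4×4 ≡ 10 (mod 20)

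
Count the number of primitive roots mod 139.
A prime p has φ(p-1) primitive roots; here φ(138) = 44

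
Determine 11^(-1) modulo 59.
Since 59 is prime, by Fermat 11^(-1) ≡ 11^{57} ≡ 43 (mod 59). Verify: 11 × 43 = 473 ≡ 1 (mod 59)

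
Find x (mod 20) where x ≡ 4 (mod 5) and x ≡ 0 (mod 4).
M = 5 × 4 = 20. M₁ = 4, y₁ ≡ 4 (mod 5). M₂ = 5, y₂ ≡ 1 (mod 4). x = 4×4×4 + 0×5×1 ≡ 4 (mod 20)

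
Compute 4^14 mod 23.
By repeated squaring (mod 23): 4^{1}≡4, 4^{2}≡16, 4^{4}≡3, 4^{8}≡9. Then 4^{14} = 4^{8+4+2} ≡ 9 × 3 × 16 ≡ 18 (mod 23)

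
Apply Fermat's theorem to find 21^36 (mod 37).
By Fermat's Little Theorem, 21^{36} ≡ 1 (mod 37) since 37 is prime and gcd(21, 37) = 1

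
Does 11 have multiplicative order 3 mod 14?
Powers of 11 mod 14: 11^1≡11, 11^2≡9, 11^3≡1. First k with 11^k≡1 is k=3. Yes, ord_14(11) = 3.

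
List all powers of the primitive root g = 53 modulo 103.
53^1, 53^2, ..., 53^{102} mod 103: [53, 28, 42, 63, 43, 13, 71, 55, 31, 98, 44, 66, 99, 97, 94, 38, 57, 34, 51, 25, 89, 82, 20, 30, 45, 16, 24, 36, 54, 81, 70, 2, 3, 56, 84, 23, 86, 26, 39, 7, 62, 93, 88, 29, 95, 91, 85, 76, 11, 68, 102, 50, 75, 61, 40, 60, 90, 32, 48, 72, 5, 59, 37, 4, 6, 9, 65, 46, 69, 52, 78, 14, 21, 83, 73, 58, 87, 79, 67, 49, 22, 33, 101, 100, 47, 19, 80, 17, 77, 64, 96, 41, 10, 15, 74, 8, 12, 18, 27, 92, 35, 1]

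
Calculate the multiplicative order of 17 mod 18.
Powers of 17 mod 18: 17^1≡17, 17^2≡1. Order = 2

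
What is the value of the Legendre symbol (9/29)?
(9/29) = 9^{14} mod 29 = 1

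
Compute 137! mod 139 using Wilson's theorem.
(138)! = (137)! × (138) ≡ -1 mod 139. So (137)! ≡ -1 × (138)^(-1) ≡ (-1)×(-1) = 1 mod 139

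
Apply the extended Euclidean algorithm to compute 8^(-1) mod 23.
Extended GCD: 8(3) + 23(-1) = 1. So 8^(-1) ≡ 3 mod 23. Verify: 8 × 3 = 24 ≡ 1 mod 23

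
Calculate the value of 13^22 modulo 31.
By repeated squaring mod 31: 13^{1}≡13, 13^{2}≡14, 13^{4}≡10, 13^{8}≡7, 13^{16}≡18. Then 13^{22} = 13^{16+4+2} ≡ 18 × 10 × 14 ≡ 9 mod 31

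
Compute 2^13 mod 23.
By repeated squaring mod 23: 2^{1}≡2, 2^{2}≡4, 2^{4}≡16, 2^{8}≡3. Then 2^{13} = 2^{8+4+1} ≡ 3 × 16 × 2 ≡ 4 mod 23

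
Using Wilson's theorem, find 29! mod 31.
(30)! = (29)! × (30) ≡ -1 mod 31. So (29)! ≡ -1 × (30)^(-1) ≡ (-1)×(-1) = 1 mod 31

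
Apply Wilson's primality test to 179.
(178)! mod 179 = 178. Since 178 ≡ -1 mod 179, 179 is prime.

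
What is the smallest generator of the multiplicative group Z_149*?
g = 2. For each prime q|148: 2^{74}≡148, 2^{4}≡16, none ≡ 1, so ord_149(2) = 148 and 2 is a primitive root.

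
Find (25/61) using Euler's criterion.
(25/61) = 25^{30} mod 61 = 1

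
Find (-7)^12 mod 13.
Using Fermat: (-7)^{12} ≡ 1 mod 13. 12 ≡ 0 mod 12. So (-7)^{12} ≡ (-7)^{0} ≡ 1 mod 13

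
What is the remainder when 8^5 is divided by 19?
By repeated squaring mod 19: 8^{1}≡8, 8^{2}≡7, 8^{4}≡11. Then 8^{5} = 8^{4+1} ≡ 11 × 8 ≡ 12 mod 19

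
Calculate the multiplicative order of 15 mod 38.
Powers of 15 mod 38: 15^1≡15, 15^2≡35, 15^3≡31, 15^4≡9, 15^5≡21, 15^6≡11, 15^7≡13, 15^8≡5, 15^9≡37, 15^10≡23, 15^11≡3, 15^12≡7, 15^13≡29, 15^14≡17, 15^15≡27, 15^16≡25, 15^17≡33, 15^18≡1. Order = 18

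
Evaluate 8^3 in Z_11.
8^{3} = 512 ≡ 6 mod 11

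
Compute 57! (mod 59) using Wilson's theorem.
(58)! = (57)! × (58) ≡ -1 (mod 59). So (57)! ≡ -1 × (58)^(-1) ≡ (-1)×(-1) = 1 (mod 59)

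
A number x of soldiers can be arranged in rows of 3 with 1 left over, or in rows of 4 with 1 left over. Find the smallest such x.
M = 3 × 4 = 12. M₁ = 4, y₁ ≡ 1 mod 3. M₂ = 3, y₂ ≡ 3 mod 4. x = 1×4×1 + 1×3×3 ≡ 1 mod 12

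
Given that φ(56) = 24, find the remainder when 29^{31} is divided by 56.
By Euler: 29^{24} ≡ 1 (mod 56) since gcd(29, 56) = 1. 31 = 1×24 + 7. So 29^{31} ≡ 29^{7} ≡ 29 (mod 56)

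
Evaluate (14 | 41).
(14/41) = 14^{20} mod 41 = -1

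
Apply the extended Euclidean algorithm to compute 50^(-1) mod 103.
Extended GCD: 50(-35) + 103(17) = 1. So 50^(-1) ≡ -35 ≡ 68 mod 103. Verify: 50 × 68 = 3400 ≡ 1 mod 103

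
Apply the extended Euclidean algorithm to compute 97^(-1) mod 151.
Extended GCD: 97(-14) + 151(9) = 1. So 97^(-1) ≡ -14 ≡ 137 mod 151. Verify: 97 × 137 = 13289 ≡ 1 mod 151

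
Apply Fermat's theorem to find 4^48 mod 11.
By Fermat: 4^{10} ≡ 1 mod 11. 48 = 4×10 + 8. So 4^{48} ≡ 4^{8} ≡ 9 mod 11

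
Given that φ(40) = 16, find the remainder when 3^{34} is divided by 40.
By Euler: 3^{16} ≡ 1 mod 40 since gcd(3, 40) = 1. 34 = 2×16 + 2. So 3^{34} ≡ 3^{2} ≡ 9 mod 40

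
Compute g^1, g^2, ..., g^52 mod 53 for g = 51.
51^1, 51^2, ..., 51^{52} mod 53: [51, 4, 45, 16, 21, 11, 31, 44, 18, 17, 19, 15, 23, 7, 39, 28, 50, 6, 41, 24, 5, 43, 20, 13, 27, 52, 2, 49, 8, 37, 32, 42, 22, 9, 35, 36, 34, 38, 30, 46, 14, 25, 3, 47, 12, 29, 48, 10, 33, 40, 26, 1]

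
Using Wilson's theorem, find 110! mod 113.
(112)! = (110)! × (111) × (112) ≡ -1 mod 113. So (110)! ≡ -1 × [(112)(111)]^(-1) ≡ 56 mod 113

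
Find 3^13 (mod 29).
By repeated squaring (mod 29): 3^{1}≡3, 3^{2}≡9, 3^{4}≡23, 3^{8}≡7. Then 3^{13} = 3^{8+4+1} ≡ 7 × 23 × 3 ≡ 19 (mod 29)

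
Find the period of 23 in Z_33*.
Powers of 23 mod 33: 23^1≡23, 23^2≡1. So the order of 23 is 2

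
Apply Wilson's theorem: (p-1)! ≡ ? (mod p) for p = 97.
By Wilson's theorem, (96)! ≡ -1 ≡ 96 (mod 97)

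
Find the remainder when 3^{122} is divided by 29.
By Fermat: 3^{28} ≡ 1 (mod 29). 122 = 4×28 + 10. So 3^{122} ≡ 3^{10} ≡ 5 (mod 29)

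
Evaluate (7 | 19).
(7/19) = 7^{9} mod 19 = 1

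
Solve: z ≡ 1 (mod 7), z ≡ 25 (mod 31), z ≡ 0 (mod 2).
M = 7 × 31 × 2 = 434. M₁ = 62, y₁ ≡ 6 (mod 7). M₂ = 14, y₂ ≡ 20 (mod 31). M₃ = 217, y₃ ≡ 1 (mod 2). z = 1×62×6 + 25×14×20 + 0×217×1 ≡ 428 (mod 434)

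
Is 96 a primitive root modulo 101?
96^{50} ≡ 1 mod 101 and 50 < 100, so ord_101(96) = 50 ≠ 100 and 96 is not a primitive root.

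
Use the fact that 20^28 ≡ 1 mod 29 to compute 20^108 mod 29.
By Fermat: 20^{28} ≡ 1 mod 29. 108 = 3×28 + 24. So 20^{108} ≡ 20^{24} ≡ 25 mod 29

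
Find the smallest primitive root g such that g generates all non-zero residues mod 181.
g = 2. Powers: [2, 4, 8, 16, 32, 64, 128, ...] generates all 180 non-zero residues.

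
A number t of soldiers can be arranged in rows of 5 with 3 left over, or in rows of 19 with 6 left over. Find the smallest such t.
M = 5 × 19 = 95. M₁ = 19, y₁ ≡ 4 (mod 5). M₂ = 5, y₂ ≡ 4 (mod 19). t = 3×19×4 + 6×5×4 ≡ 63 (mod 95)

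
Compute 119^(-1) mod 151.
Since 151 is prime, by Fermat 119^(-1) ≡ 119^{149} ≡ 33 mod 151. Verify: 119 × 33 = 3927 ≡ 1 mod 151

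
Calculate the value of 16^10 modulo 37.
By repeated squaring mod 37: 16^{1}≡16, 16^{2}≡34, 16^{4}≡9, 16^{8}≡7. Then 16^{10} = 16^{8+2} ≡ 7 × 34 ≡ 16 mod 37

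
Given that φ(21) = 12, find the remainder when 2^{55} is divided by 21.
By Euler: 2^{12} ≡ 1 (mod 21) since gcd(2, 21) = 1. 55 = 4×12 + 7. So 2^{55} ≡ 2^{7} ≡ 2 (mod 21)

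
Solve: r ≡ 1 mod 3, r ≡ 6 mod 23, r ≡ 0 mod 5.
M = 3 × 23 × 5 = 345. M₁ = 115, y₁ ≡ 1 mod 3. M₂ = 15, y₂ ≡ 20 mod 23. M₃ = 69, y₃ ≡ 4 mod 5. r = 1×115×1 + 6×15×20 + 0×69×4 ≡ 190 mod 345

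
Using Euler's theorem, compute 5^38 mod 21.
By Euler: 5^{12} ≡ 1 mod 21 since gcd(5, 21) = 1. 38 = 3×12 + 2. So 5^{38} ≡ 5^{2} ≡ 4 mod 21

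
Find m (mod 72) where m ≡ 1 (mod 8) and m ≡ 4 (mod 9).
M = 8 × 9 = 72. M₁ = 9, y₁ ≡ 1 (mod 8). M₂ = 8, y₂ ≡ 8 (mod 9). m = 1×9×1 + 4×8×8 ≡ 49 (mod 72)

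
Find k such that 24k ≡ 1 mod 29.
Since 29 is prime, by Fermat 24^(-1) ≡ 24^{27} ≡ 23 mod 29. Verify: 24 × 23 = 552 ≡ 1 mod 29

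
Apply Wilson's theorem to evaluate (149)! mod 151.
(150)! = (149)! × (150) ≡ -1 (mod 151). So (149)! ≡ -1 × (150)^(-1) ≡ (-1)×(-1) = 1 (mod 151)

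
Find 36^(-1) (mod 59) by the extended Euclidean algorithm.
Extended GCD: 36(-18) + 59(11) = 1. So 36^(-1) ≡ -18 ≡ 41 (mod 59). Verify: 36 × 41 = 1476 ≡ 1 (mod 59)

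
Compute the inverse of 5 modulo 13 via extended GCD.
Extended GCD: 5(-5) + 13(2) = 1. So 5^(-1) ≡ -5 ≡ 8 mod 13. Verify: 5 × 8 = 40 ≡ 1 mod 13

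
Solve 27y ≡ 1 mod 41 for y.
Since 41 is prime, by Fermat 27^(-1) ≡ 27^{39} ≡ 38 mod 41. Verify: 27 × 38 = 1026 ≡ 1 mod 41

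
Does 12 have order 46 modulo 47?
12^{23} ≡ 1 (mod 47) and 23 < 46, so ord_47(12) = 23 ≠ 46 and 12 is not a primitive root.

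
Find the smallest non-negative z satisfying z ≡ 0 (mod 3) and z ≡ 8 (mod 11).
M = 3 × 11 = 33. M₁ = 11, y₁ ≡ 2 (mod 3). M₂ = 3, y₂ ≡ 4 (mod 11). z = 0×11×2 + 8×3×4 ≡ 30 (mod 33)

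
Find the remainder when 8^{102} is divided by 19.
By Fermat: 8^{18} ≡ 1 mod 19. 102 = 5×18 + 12. So 8^{102} ≡ 8^{12} ≡ 1 mod 19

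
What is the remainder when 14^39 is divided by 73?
By repeated squaring (mod 73): 14^{1}≡14, 14^{2}≡50, 14^{4}≡18, 14^{8}≡32, 14^{16}≡2, 14^{32}≡4. Then 14^{39} = 14^{32+4+2+1} ≡ 4 × 18 × 50 × 14 ≡ 30 (mod 73)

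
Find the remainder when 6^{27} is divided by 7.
By Fermat: 6^{6} ≡ 1 (mod 7). 27 = 4×6 + 3. So 6^{27} ≡ 6^{3} ≡ 6 (mod 7)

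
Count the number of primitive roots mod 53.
There are φ(53-1) = φ(52) = 24 primitive roots modulo 53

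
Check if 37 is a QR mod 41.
By Euler's criterion: 37^{20} ≡ 1 (mod 41). Since this equals 1, 37 is a QR.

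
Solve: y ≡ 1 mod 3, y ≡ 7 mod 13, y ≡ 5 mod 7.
M = 3 × 13 × 7 = 273. M₁ = 91, y₁ ≡ 1 mod 3. M₂ = 21, y₂ ≡ 5 mod 13. M₃ = 39, y₃ ≡ 2 mod 7. y = 1×91×1 + 7×21×5 + 5×39×2 ≡ 124 mod 273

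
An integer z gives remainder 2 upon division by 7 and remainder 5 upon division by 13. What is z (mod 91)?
M = 7 × 13 = 91. M₁ = 13, y₁ ≡ 6 (mod 7). M₂ = 7, y₂ ≡ 2 (mod 13). z = 2×13×6 + 5×7×2 ≡ 44 (mod 91)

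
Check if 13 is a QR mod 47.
By Euler's criterion: 13^{23} ≡ 46 mod 47. Since this equals -1 (≡ 46), 13 is not a QR.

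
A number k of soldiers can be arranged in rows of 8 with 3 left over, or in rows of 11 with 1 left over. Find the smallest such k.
M = 8 × 11 = 88. M₁ = 11, y₁ ≡ 3 mod 8. M₂ = 8, y₂ ≡ 7 mod 11. k = 3×11×3 + 1×8×7 ≡ 67 mod 88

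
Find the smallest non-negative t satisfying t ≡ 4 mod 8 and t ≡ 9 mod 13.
M = 8 × 13 = 104. M₁ = 13, y₁ ≡ 5 mod 8. M₂ = 8, y₂ ≡ 5 mod 13. t = 4×13×5 + 9×8×5 ≡ 100 mod 104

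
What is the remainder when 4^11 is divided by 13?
By repeated squaring (mod 13): 4^{1}≡4, 4^{2}≡3, 4^{4}≡9, 4^{8}≡3. Then 4^{11} = 4^{8+2+1} ≡ 3 × 3 × 4 ≡ 10 (mod 13)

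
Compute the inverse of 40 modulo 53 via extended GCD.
Extended GCD: 40(4) + 53(-3) = 1. So 40^(-1) ≡ 4 (mod 53). Verify: 40 × 4 = 160 ≡ 1 (mod 53)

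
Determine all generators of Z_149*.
There are φ(148) = 72 primitive roots mod 149: {2, 3, 8, 10, 11, 12, 13, 14, 15, 18, 21, 23, 27, 32, 34, 38, 40, 41, 43, 48, 50, 51, 52, 55, 56, 57, 58, 59, 60, 62, 65, 66, 70, 71, 72, 74, 75, 77, 78, 79, 83, 84, 87, 89, 90, 91, 92, 93, 94, 97, 98, 99, 101, 106, 108, 109, 111, 115, 117, 122, 126, 128, 131, 134, 135, 136, 137, 138, 139, 141, 146, 147}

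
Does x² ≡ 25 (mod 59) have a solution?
By Euler's criterion: 25^{29} ≡ 1 (mod 59). Since this equals 1, 25 is a QR.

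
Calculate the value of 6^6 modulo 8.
By repeated squaring mod 8: 6^{1}≡6, 6^{2}≡4, 6^{4}≡0. Then 6^{6} = 6^{4+2} ≡ 0 × 4 ≡ 0 mod 8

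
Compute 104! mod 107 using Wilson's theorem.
(106)! = (104)! × (105) × (106) ≡ -1 mod 107. So (104)! ≡ -1 × [(106)(105)]^(-1) ≡ 53 mod 107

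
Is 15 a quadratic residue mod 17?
By Euler's criterion: 15^{8} ≡ 1 mod 17. Since this equals 1, 15 is a QR.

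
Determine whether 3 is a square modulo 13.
By Euler's criterion: 3^{6} ≡ 1 mod 13. Since this equals 1, 3 is a QR.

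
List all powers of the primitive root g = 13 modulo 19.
13^1, 13^2, ..., 13^{18} mod 19: [13, 17, 12, 4, 14, 11, 10, 16, 18, 6, 2, 7, 15, 5, 8, 9, 3, 1]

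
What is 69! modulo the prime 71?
(70)! = (69)! × (70) ≡ -1 mod 71. So (69)! ≡ -1 × (70)^(-1) ≡ (-1)×(-1) = 1 mod 71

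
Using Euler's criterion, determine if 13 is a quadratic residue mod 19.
By Euler's criterion: 13^{9} ≡ 18 (mod 19). Since this equals -1 (≡ 18), 13 is not a QR.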